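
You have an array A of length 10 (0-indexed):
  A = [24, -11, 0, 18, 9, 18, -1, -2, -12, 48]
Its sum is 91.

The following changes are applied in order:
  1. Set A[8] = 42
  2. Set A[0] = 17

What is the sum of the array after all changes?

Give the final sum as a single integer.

Answer: 138

Derivation:
Initial sum: 91
Change 1: A[8] -12 -> 42, delta = 54, sum = 145
Change 2: A[0] 24 -> 17, delta = -7, sum = 138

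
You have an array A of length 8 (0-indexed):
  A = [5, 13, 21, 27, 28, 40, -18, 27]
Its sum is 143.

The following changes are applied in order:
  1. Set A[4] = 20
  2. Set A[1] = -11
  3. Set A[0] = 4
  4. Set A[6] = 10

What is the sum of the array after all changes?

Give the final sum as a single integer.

Answer: 138

Derivation:
Initial sum: 143
Change 1: A[4] 28 -> 20, delta = -8, sum = 135
Change 2: A[1] 13 -> -11, delta = -24, sum = 111
Change 3: A[0] 5 -> 4, delta = -1, sum = 110
Change 4: A[6] -18 -> 10, delta = 28, sum = 138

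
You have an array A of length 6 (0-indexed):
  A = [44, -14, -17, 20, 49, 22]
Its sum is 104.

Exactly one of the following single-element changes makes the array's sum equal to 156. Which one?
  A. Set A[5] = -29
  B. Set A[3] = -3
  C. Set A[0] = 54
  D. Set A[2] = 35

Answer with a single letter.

Answer: D

Derivation:
Option A: A[5] 22->-29, delta=-51, new_sum=104+(-51)=53
Option B: A[3] 20->-3, delta=-23, new_sum=104+(-23)=81
Option C: A[0] 44->54, delta=10, new_sum=104+(10)=114
Option D: A[2] -17->35, delta=52, new_sum=104+(52)=156 <-- matches target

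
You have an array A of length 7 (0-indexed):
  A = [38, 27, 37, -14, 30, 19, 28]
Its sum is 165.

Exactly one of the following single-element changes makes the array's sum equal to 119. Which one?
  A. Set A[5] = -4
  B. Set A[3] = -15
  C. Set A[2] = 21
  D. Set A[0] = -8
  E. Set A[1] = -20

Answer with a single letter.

Option A: A[5] 19->-4, delta=-23, new_sum=165+(-23)=142
Option B: A[3] -14->-15, delta=-1, new_sum=165+(-1)=164
Option C: A[2] 37->21, delta=-16, new_sum=165+(-16)=149
Option D: A[0] 38->-8, delta=-46, new_sum=165+(-46)=119 <-- matches target
Option E: A[1] 27->-20, delta=-47, new_sum=165+(-47)=118

Answer: D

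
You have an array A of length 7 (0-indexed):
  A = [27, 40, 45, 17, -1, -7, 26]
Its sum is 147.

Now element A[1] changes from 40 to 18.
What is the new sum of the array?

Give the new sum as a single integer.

Answer: 125

Derivation:
Old value at index 1: 40
New value at index 1: 18
Delta = 18 - 40 = -22
New sum = old_sum + delta = 147 + (-22) = 125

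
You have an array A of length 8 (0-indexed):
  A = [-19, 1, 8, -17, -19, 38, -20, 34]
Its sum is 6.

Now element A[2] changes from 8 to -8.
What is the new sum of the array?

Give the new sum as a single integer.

Old value at index 2: 8
New value at index 2: -8
Delta = -8 - 8 = -16
New sum = old_sum + delta = 6 + (-16) = -10

Answer: -10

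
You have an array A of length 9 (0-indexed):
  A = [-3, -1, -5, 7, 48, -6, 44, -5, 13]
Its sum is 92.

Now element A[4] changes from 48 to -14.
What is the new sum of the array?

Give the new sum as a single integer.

Old value at index 4: 48
New value at index 4: -14
Delta = -14 - 48 = -62
New sum = old_sum + delta = 92 + (-62) = 30

Answer: 30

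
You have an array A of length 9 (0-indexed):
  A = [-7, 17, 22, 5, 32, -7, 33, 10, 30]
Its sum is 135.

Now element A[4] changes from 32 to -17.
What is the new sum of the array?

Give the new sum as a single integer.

Old value at index 4: 32
New value at index 4: -17
Delta = -17 - 32 = -49
New sum = old_sum + delta = 135 + (-49) = 86

Answer: 86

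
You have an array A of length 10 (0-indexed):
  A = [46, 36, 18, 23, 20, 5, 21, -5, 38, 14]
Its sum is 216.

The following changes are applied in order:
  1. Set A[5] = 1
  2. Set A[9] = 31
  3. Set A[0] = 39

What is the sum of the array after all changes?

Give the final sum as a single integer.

Initial sum: 216
Change 1: A[5] 5 -> 1, delta = -4, sum = 212
Change 2: A[9] 14 -> 31, delta = 17, sum = 229
Change 3: A[0] 46 -> 39, delta = -7, sum = 222

Answer: 222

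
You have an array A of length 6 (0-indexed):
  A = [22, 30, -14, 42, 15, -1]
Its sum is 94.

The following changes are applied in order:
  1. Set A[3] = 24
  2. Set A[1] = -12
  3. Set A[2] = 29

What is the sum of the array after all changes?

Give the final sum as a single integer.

Answer: 77

Derivation:
Initial sum: 94
Change 1: A[3] 42 -> 24, delta = -18, sum = 76
Change 2: A[1] 30 -> -12, delta = -42, sum = 34
Change 3: A[2] -14 -> 29, delta = 43, sum = 77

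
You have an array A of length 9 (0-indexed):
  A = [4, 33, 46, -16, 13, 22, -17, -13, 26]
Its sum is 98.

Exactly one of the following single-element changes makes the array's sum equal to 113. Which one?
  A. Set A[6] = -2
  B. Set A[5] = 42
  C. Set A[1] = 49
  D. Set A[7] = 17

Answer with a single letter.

Option A: A[6] -17->-2, delta=15, new_sum=98+(15)=113 <-- matches target
Option B: A[5] 22->42, delta=20, new_sum=98+(20)=118
Option C: A[1] 33->49, delta=16, new_sum=98+(16)=114
Option D: A[7] -13->17, delta=30, new_sum=98+(30)=128

Answer: A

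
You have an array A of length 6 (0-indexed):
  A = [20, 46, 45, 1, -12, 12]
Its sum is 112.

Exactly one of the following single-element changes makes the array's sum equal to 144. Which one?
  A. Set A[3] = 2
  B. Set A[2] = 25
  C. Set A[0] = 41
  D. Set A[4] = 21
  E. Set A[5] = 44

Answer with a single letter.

Answer: E

Derivation:
Option A: A[3] 1->2, delta=1, new_sum=112+(1)=113
Option B: A[2] 45->25, delta=-20, new_sum=112+(-20)=92
Option C: A[0] 20->41, delta=21, new_sum=112+(21)=133
Option D: A[4] -12->21, delta=33, new_sum=112+(33)=145
Option E: A[5] 12->44, delta=32, new_sum=112+(32)=144 <-- matches target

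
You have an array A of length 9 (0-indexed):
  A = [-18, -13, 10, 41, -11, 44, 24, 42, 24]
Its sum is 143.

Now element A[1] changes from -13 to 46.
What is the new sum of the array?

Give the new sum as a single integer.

Old value at index 1: -13
New value at index 1: 46
Delta = 46 - -13 = 59
New sum = old_sum + delta = 143 + (59) = 202

Answer: 202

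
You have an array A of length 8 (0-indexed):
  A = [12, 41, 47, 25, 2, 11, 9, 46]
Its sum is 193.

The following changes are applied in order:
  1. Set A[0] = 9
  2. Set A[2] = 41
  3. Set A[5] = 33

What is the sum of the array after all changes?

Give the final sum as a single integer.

Answer: 206

Derivation:
Initial sum: 193
Change 1: A[0] 12 -> 9, delta = -3, sum = 190
Change 2: A[2] 47 -> 41, delta = -6, sum = 184
Change 3: A[5] 11 -> 33, delta = 22, sum = 206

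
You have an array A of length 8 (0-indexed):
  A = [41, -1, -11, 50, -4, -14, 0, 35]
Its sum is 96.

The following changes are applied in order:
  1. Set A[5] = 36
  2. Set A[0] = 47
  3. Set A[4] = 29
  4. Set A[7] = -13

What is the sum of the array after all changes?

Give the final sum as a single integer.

Answer: 137

Derivation:
Initial sum: 96
Change 1: A[5] -14 -> 36, delta = 50, sum = 146
Change 2: A[0] 41 -> 47, delta = 6, sum = 152
Change 3: A[4] -4 -> 29, delta = 33, sum = 185
Change 4: A[7] 35 -> -13, delta = -48, sum = 137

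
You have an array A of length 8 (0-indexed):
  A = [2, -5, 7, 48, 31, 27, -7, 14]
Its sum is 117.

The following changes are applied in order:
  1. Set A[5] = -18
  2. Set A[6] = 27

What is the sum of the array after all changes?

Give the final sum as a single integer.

Answer: 106

Derivation:
Initial sum: 117
Change 1: A[5] 27 -> -18, delta = -45, sum = 72
Change 2: A[6] -7 -> 27, delta = 34, sum = 106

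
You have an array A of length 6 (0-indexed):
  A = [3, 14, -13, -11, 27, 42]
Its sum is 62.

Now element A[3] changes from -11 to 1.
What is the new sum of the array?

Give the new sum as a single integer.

Old value at index 3: -11
New value at index 3: 1
Delta = 1 - -11 = 12
New sum = old_sum + delta = 62 + (12) = 74

Answer: 74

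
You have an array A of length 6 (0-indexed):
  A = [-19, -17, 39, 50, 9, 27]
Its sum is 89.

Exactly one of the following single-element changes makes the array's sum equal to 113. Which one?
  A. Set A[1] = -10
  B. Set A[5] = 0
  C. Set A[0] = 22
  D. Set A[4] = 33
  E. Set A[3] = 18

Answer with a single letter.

Answer: D

Derivation:
Option A: A[1] -17->-10, delta=7, new_sum=89+(7)=96
Option B: A[5] 27->0, delta=-27, new_sum=89+(-27)=62
Option C: A[0] -19->22, delta=41, new_sum=89+(41)=130
Option D: A[4] 9->33, delta=24, new_sum=89+(24)=113 <-- matches target
Option E: A[3] 50->18, delta=-32, new_sum=89+(-32)=57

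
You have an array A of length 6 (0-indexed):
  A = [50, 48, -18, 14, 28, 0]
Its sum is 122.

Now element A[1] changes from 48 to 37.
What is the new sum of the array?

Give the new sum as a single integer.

Answer: 111

Derivation:
Old value at index 1: 48
New value at index 1: 37
Delta = 37 - 48 = -11
New sum = old_sum + delta = 122 + (-11) = 111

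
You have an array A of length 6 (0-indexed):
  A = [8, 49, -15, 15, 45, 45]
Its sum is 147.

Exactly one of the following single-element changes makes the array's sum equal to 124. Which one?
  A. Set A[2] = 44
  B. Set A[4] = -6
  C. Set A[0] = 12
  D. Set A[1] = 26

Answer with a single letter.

Option A: A[2] -15->44, delta=59, new_sum=147+(59)=206
Option B: A[4] 45->-6, delta=-51, new_sum=147+(-51)=96
Option C: A[0] 8->12, delta=4, new_sum=147+(4)=151
Option D: A[1] 49->26, delta=-23, new_sum=147+(-23)=124 <-- matches target

Answer: D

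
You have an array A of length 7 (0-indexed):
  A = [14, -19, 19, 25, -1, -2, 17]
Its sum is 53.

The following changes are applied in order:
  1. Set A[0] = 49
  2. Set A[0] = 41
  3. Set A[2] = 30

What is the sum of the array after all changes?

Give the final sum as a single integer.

Answer: 91

Derivation:
Initial sum: 53
Change 1: A[0] 14 -> 49, delta = 35, sum = 88
Change 2: A[0] 49 -> 41, delta = -8, sum = 80
Change 3: A[2] 19 -> 30, delta = 11, sum = 91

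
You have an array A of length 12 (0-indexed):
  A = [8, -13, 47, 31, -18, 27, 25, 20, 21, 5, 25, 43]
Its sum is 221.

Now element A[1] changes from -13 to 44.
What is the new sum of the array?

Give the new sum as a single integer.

Old value at index 1: -13
New value at index 1: 44
Delta = 44 - -13 = 57
New sum = old_sum + delta = 221 + (57) = 278

Answer: 278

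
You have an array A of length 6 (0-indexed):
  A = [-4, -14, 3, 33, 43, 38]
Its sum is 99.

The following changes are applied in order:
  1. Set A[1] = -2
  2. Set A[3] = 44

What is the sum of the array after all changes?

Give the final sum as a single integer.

Answer: 122

Derivation:
Initial sum: 99
Change 1: A[1] -14 -> -2, delta = 12, sum = 111
Change 2: A[3] 33 -> 44, delta = 11, sum = 122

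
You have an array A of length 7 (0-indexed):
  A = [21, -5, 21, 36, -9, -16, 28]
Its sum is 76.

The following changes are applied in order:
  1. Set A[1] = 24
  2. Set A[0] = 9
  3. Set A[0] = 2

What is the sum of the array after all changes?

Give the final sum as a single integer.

Initial sum: 76
Change 1: A[1] -5 -> 24, delta = 29, sum = 105
Change 2: A[0] 21 -> 9, delta = -12, sum = 93
Change 3: A[0] 9 -> 2, delta = -7, sum = 86

Answer: 86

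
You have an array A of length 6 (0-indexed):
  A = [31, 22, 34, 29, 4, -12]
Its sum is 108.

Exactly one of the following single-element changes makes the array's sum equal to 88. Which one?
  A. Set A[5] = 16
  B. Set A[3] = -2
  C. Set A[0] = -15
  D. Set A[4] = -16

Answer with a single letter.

Answer: D

Derivation:
Option A: A[5] -12->16, delta=28, new_sum=108+(28)=136
Option B: A[3] 29->-2, delta=-31, new_sum=108+(-31)=77
Option C: A[0] 31->-15, delta=-46, new_sum=108+(-46)=62
Option D: A[4] 4->-16, delta=-20, new_sum=108+(-20)=88 <-- matches target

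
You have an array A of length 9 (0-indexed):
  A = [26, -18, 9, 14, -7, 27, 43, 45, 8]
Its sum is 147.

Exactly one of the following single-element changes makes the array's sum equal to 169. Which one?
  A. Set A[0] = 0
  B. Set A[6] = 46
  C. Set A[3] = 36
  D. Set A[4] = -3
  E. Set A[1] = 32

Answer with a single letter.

Option A: A[0] 26->0, delta=-26, new_sum=147+(-26)=121
Option B: A[6] 43->46, delta=3, new_sum=147+(3)=150
Option C: A[3] 14->36, delta=22, new_sum=147+(22)=169 <-- matches target
Option D: A[4] -7->-3, delta=4, new_sum=147+(4)=151
Option E: A[1] -18->32, delta=50, new_sum=147+(50)=197

Answer: C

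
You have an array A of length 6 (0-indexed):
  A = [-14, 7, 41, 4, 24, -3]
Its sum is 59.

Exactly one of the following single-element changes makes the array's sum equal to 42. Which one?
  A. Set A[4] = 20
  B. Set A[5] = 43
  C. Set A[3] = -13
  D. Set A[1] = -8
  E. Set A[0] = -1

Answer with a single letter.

Answer: C

Derivation:
Option A: A[4] 24->20, delta=-4, new_sum=59+(-4)=55
Option B: A[5] -3->43, delta=46, new_sum=59+(46)=105
Option C: A[3] 4->-13, delta=-17, new_sum=59+(-17)=42 <-- matches target
Option D: A[1] 7->-8, delta=-15, new_sum=59+(-15)=44
Option E: A[0] -14->-1, delta=13, new_sum=59+(13)=72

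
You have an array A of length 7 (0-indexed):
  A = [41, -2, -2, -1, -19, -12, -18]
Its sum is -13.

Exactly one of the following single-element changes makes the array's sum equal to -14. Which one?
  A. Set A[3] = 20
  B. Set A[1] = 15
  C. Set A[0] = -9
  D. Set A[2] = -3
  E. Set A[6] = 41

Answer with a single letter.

Answer: D

Derivation:
Option A: A[3] -1->20, delta=21, new_sum=-13+(21)=8
Option B: A[1] -2->15, delta=17, new_sum=-13+(17)=4
Option C: A[0] 41->-9, delta=-50, new_sum=-13+(-50)=-63
Option D: A[2] -2->-3, delta=-1, new_sum=-13+(-1)=-14 <-- matches target
Option E: A[6] -18->41, delta=59, new_sum=-13+(59)=46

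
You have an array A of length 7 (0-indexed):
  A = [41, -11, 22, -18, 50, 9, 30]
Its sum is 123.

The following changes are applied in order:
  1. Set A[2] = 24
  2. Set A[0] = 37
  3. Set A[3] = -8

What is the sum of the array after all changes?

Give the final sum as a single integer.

Answer: 131

Derivation:
Initial sum: 123
Change 1: A[2] 22 -> 24, delta = 2, sum = 125
Change 2: A[0] 41 -> 37, delta = -4, sum = 121
Change 3: A[3] -18 -> -8, delta = 10, sum = 131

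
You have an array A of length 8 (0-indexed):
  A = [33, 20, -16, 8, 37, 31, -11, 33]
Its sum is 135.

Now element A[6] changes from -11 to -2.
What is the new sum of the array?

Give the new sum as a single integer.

Answer: 144

Derivation:
Old value at index 6: -11
New value at index 6: -2
Delta = -2 - -11 = 9
New sum = old_sum + delta = 135 + (9) = 144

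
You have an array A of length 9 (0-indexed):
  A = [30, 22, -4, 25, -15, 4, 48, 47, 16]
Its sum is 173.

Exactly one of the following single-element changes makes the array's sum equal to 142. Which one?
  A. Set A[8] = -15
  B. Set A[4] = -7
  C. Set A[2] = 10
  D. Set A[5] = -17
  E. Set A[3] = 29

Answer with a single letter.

Option A: A[8] 16->-15, delta=-31, new_sum=173+(-31)=142 <-- matches target
Option B: A[4] -15->-7, delta=8, new_sum=173+(8)=181
Option C: A[2] -4->10, delta=14, new_sum=173+(14)=187
Option D: A[5] 4->-17, delta=-21, new_sum=173+(-21)=152
Option E: A[3] 25->29, delta=4, new_sum=173+(4)=177

Answer: A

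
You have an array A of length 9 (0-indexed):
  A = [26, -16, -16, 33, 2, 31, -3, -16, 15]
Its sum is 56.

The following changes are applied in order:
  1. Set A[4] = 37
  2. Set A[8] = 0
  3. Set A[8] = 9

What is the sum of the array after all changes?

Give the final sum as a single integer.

Answer: 85

Derivation:
Initial sum: 56
Change 1: A[4] 2 -> 37, delta = 35, sum = 91
Change 2: A[8] 15 -> 0, delta = -15, sum = 76
Change 3: A[8] 0 -> 9, delta = 9, sum = 85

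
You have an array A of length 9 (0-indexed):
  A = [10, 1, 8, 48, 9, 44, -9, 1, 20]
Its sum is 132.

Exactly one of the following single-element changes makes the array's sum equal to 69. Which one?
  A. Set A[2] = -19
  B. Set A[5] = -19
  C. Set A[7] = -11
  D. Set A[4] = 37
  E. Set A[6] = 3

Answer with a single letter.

Answer: B

Derivation:
Option A: A[2] 8->-19, delta=-27, new_sum=132+(-27)=105
Option B: A[5] 44->-19, delta=-63, new_sum=132+(-63)=69 <-- matches target
Option C: A[7] 1->-11, delta=-12, new_sum=132+(-12)=120
Option D: A[4] 9->37, delta=28, new_sum=132+(28)=160
Option E: A[6] -9->3, delta=12, new_sum=132+(12)=144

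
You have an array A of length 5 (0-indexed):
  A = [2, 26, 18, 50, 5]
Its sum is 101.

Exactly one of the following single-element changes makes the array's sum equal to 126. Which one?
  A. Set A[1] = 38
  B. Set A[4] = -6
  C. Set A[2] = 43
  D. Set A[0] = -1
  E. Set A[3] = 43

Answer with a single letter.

Answer: C

Derivation:
Option A: A[1] 26->38, delta=12, new_sum=101+(12)=113
Option B: A[4] 5->-6, delta=-11, new_sum=101+(-11)=90
Option C: A[2] 18->43, delta=25, new_sum=101+(25)=126 <-- matches target
Option D: A[0] 2->-1, delta=-3, new_sum=101+(-3)=98
Option E: A[3] 50->43, delta=-7, new_sum=101+(-7)=94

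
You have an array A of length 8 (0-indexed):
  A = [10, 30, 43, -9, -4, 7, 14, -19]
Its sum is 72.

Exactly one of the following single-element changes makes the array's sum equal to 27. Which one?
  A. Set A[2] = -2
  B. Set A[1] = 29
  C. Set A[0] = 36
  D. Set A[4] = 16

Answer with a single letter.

Option A: A[2] 43->-2, delta=-45, new_sum=72+(-45)=27 <-- matches target
Option B: A[1] 30->29, delta=-1, new_sum=72+(-1)=71
Option C: A[0] 10->36, delta=26, new_sum=72+(26)=98
Option D: A[4] -4->16, delta=20, new_sum=72+(20)=92

Answer: A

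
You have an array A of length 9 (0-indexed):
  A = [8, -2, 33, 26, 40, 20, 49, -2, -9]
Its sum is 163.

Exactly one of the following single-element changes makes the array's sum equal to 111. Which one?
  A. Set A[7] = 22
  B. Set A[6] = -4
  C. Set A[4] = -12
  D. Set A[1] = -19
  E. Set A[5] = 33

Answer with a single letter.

Answer: C

Derivation:
Option A: A[7] -2->22, delta=24, new_sum=163+(24)=187
Option B: A[6] 49->-4, delta=-53, new_sum=163+(-53)=110
Option C: A[4] 40->-12, delta=-52, new_sum=163+(-52)=111 <-- matches target
Option D: A[1] -2->-19, delta=-17, new_sum=163+(-17)=146
Option E: A[5] 20->33, delta=13, new_sum=163+(13)=176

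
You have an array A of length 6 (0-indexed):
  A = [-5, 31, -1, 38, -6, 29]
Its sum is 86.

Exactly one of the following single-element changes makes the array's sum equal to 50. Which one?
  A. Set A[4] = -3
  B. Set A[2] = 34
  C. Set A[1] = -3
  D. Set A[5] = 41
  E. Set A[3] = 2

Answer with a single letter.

Option A: A[4] -6->-3, delta=3, new_sum=86+(3)=89
Option B: A[2] -1->34, delta=35, new_sum=86+(35)=121
Option C: A[1] 31->-3, delta=-34, new_sum=86+(-34)=52
Option D: A[5] 29->41, delta=12, new_sum=86+(12)=98
Option E: A[3] 38->2, delta=-36, new_sum=86+(-36)=50 <-- matches target

Answer: E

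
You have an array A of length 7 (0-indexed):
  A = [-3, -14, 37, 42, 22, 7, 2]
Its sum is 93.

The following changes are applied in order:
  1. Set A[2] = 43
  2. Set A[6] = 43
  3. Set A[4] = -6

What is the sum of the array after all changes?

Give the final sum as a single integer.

Answer: 112

Derivation:
Initial sum: 93
Change 1: A[2] 37 -> 43, delta = 6, sum = 99
Change 2: A[6] 2 -> 43, delta = 41, sum = 140
Change 3: A[4] 22 -> -6, delta = -28, sum = 112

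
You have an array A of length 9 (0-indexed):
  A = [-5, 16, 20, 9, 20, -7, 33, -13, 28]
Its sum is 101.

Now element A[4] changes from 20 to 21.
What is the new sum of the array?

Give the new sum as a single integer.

Old value at index 4: 20
New value at index 4: 21
Delta = 21 - 20 = 1
New sum = old_sum + delta = 101 + (1) = 102

Answer: 102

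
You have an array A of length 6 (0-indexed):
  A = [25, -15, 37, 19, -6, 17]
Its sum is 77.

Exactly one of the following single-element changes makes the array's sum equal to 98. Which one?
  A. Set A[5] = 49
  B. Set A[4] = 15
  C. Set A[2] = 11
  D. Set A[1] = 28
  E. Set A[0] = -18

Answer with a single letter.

Answer: B

Derivation:
Option A: A[5] 17->49, delta=32, new_sum=77+(32)=109
Option B: A[4] -6->15, delta=21, new_sum=77+(21)=98 <-- matches target
Option C: A[2] 37->11, delta=-26, new_sum=77+(-26)=51
Option D: A[1] -15->28, delta=43, new_sum=77+(43)=120
Option E: A[0] 25->-18, delta=-43, new_sum=77+(-43)=34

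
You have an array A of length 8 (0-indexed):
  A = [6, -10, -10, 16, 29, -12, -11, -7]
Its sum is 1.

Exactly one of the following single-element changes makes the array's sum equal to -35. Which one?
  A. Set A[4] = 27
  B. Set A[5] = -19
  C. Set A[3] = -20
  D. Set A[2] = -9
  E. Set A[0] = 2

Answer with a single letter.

Answer: C

Derivation:
Option A: A[4] 29->27, delta=-2, new_sum=1+(-2)=-1
Option B: A[5] -12->-19, delta=-7, new_sum=1+(-7)=-6
Option C: A[3] 16->-20, delta=-36, new_sum=1+(-36)=-35 <-- matches target
Option D: A[2] -10->-9, delta=1, new_sum=1+(1)=2
Option E: A[0] 6->2, delta=-4, new_sum=1+(-4)=-3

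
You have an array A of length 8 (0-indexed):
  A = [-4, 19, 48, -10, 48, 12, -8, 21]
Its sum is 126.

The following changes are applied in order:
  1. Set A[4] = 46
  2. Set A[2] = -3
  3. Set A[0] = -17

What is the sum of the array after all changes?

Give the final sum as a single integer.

Answer: 60

Derivation:
Initial sum: 126
Change 1: A[4] 48 -> 46, delta = -2, sum = 124
Change 2: A[2] 48 -> -3, delta = -51, sum = 73
Change 3: A[0] -4 -> -17, delta = -13, sum = 60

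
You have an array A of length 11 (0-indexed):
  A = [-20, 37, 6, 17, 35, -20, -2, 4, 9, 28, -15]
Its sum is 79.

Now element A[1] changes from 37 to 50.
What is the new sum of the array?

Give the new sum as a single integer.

Answer: 92

Derivation:
Old value at index 1: 37
New value at index 1: 50
Delta = 50 - 37 = 13
New sum = old_sum + delta = 79 + (13) = 92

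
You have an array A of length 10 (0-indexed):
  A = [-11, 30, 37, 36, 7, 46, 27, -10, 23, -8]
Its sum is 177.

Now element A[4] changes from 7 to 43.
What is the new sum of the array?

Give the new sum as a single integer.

Answer: 213

Derivation:
Old value at index 4: 7
New value at index 4: 43
Delta = 43 - 7 = 36
New sum = old_sum + delta = 177 + (36) = 213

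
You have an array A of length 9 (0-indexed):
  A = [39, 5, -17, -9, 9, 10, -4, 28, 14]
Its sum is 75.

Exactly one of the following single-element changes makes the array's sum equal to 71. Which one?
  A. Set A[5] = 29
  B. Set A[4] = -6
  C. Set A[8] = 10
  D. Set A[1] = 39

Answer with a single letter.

Option A: A[5] 10->29, delta=19, new_sum=75+(19)=94
Option B: A[4] 9->-6, delta=-15, new_sum=75+(-15)=60
Option C: A[8] 14->10, delta=-4, new_sum=75+(-4)=71 <-- matches target
Option D: A[1] 5->39, delta=34, new_sum=75+(34)=109

Answer: C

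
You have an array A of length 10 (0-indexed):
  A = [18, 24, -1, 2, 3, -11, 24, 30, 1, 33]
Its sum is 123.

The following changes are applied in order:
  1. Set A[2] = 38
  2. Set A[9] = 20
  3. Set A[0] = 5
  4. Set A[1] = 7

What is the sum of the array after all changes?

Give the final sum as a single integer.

Initial sum: 123
Change 1: A[2] -1 -> 38, delta = 39, sum = 162
Change 2: A[9] 33 -> 20, delta = -13, sum = 149
Change 3: A[0] 18 -> 5, delta = -13, sum = 136
Change 4: A[1] 24 -> 7, delta = -17, sum = 119

Answer: 119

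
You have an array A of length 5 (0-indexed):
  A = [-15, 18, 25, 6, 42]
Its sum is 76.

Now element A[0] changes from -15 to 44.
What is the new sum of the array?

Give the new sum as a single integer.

Old value at index 0: -15
New value at index 0: 44
Delta = 44 - -15 = 59
New sum = old_sum + delta = 76 + (59) = 135

Answer: 135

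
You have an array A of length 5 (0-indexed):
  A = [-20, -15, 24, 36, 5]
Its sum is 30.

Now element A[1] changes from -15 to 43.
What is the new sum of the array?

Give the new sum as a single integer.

Old value at index 1: -15
New value at index 1: 43
Delta = 43 - -15 = 58
New sum = old_sum + delta = 30 + (58) = 88

Answer: 88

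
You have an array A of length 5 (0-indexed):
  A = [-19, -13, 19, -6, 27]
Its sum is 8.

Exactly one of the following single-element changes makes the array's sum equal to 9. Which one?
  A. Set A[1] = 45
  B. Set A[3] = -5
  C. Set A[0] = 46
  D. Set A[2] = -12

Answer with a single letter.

Option A: A[1] -13->45, delta=58, new_sum=8+(58)=66
Option B: A[3] -6->-5, delta=1, new_sum=8+(1)=9 <-- matches target
Option C: A[0] -19->46, delta=65, new_sum=8+(65)=73
Option D: A[2] 19->-12, delta=-31, new_sum=8+(-31)=-23

Answer: B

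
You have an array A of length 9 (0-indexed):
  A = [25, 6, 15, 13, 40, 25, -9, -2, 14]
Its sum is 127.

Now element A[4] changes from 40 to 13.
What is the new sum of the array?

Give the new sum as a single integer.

Answer: 100

Derivation:
Old value at index 4: 40
New value at index 4: 13
Delta = 13 - 40 = -27
New sum = old_sum + delta = 127 + (-27) = 100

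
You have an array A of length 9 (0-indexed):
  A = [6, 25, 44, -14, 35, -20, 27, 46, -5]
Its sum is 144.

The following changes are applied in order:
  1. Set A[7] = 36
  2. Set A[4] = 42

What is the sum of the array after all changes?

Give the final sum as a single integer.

Initial sum: 144
Change 1: A[7] 46 -> 36, delta = -10, sum = 134
Change 2: A[4] 35 -> 42, delta = 7, sum = 141

Answer: 141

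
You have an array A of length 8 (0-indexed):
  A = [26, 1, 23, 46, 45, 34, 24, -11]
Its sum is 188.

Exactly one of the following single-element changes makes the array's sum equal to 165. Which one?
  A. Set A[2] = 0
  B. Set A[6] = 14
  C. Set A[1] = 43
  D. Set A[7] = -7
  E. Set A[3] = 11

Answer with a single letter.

Option A: A[2] 23->0, delta=-23, new_sum=188+(-23)=165 <-- matches target
Option B: A[6] 24->14, delta=-10, new_sum=188+(-10)=178
Option C: A[1] 1->43, delta=42, new_sum=188+(42)=230
Option D: A[7] -11->-7, delta=4, new_sum=188+(4)=192
Option E: A[3] 46->11, delta=-35, new_sum=188+(-35)=153

Answer: A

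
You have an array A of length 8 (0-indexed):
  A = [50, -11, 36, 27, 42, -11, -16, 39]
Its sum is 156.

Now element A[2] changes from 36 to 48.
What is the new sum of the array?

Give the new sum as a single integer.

Answer: 168

Derivation:
Old value at index 2: 36
New value at index 2: 48
Delta = 48 - 36 = 12
New sum = old_sum + delta = 156 + (12) = 168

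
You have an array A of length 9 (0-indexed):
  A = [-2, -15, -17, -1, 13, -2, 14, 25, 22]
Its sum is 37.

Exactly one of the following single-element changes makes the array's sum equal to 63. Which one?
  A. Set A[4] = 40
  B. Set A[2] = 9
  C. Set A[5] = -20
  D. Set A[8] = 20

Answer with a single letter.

Answer: B

Derivation:
Option A: A[4] 13->40, delta=27, new_sum=37+(27)=64
Option B: A[2] -17->9, delta=26, new_sum=37+(26)=63 <-- matches target
Option C: A[5] -2->-20, delta=-18, new_sum=37+(-18)=19
Option D: A[8] 22->20, delta=-2, new_sum=37+(-2)=35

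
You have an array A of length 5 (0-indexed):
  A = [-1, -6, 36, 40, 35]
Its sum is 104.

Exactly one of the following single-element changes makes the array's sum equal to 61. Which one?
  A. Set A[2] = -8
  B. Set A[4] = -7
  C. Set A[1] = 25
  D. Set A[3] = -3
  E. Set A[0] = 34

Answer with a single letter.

Answer: D

Derivation:
Option A: A[2] 36->-8, delta=-44, new_sum=104+(-44)=60
Option B: A[4] 35->-7, delta=-42, new_sum=104+(-42)=62
Option C: A[1] -6->25, delta=31, new_sum=104+(31)=135
Option D: A[3] 40->-3, delta=-43, new_sum=104+(-43)=61 <-- matches target
Option E: A[0] -1->34, delta=35, new_sum=104+(35)=139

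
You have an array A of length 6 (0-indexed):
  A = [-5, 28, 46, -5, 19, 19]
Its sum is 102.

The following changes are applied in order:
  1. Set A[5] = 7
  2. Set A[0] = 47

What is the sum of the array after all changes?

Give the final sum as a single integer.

Answer: 142

Derivation:
Initial sum: 102
Change 1: A[5] 19 -> 7, delta = -12, sum = 90
Change 2: A[0] -5 -> 47, delta = 52, sum = 142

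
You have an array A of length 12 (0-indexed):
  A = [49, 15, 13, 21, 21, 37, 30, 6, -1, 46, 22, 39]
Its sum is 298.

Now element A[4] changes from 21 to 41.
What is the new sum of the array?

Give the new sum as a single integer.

Answer: 318

Derivation:
Old value at index 4: 21
New value at index 4: 41
Delta = 41 - 21 = 20
New sum = old_sum + delta = 298 + (20) = 318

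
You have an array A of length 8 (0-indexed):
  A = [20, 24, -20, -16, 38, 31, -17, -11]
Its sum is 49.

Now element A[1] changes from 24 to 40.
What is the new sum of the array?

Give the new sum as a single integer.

Old value at index 1: 24
New value at index 1: 40
Delta = 40 - 24 = 16
New sum = old_sum + delta = 49 + (16) = 65

Answer: 65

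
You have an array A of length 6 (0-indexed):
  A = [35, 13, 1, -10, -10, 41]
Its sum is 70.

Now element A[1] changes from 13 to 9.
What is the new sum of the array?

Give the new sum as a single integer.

Answer: 66

Derivation:
Old value at index 1: 13
New value at index 1: 9
Delta = 9 - 13 = -4
New sum = old_sum + delta = 70 + (-4) = 66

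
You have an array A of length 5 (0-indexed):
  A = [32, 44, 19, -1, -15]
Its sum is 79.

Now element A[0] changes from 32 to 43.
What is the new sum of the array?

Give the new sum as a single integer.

Answer: 90

Derivation:
Old value at index 0: 32
New value at index 0: 43
Delta = 43 - 32 = 11
New sum = old_sum + delta = 79 + (11) = 90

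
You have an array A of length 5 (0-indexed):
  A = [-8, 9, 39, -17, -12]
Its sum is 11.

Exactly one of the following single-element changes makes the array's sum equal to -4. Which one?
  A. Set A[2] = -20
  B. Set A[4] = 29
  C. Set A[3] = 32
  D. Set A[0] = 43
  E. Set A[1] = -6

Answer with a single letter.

Option A: A[2] 39->-20, delta=-59, new_sum=11+(-59)=-48
Option B: A[4] -12->29, delta=41, new_sum=11+(41)=52
Option C: A[3] -17->32, delta=49, new_sum=11+(49)=60
Option D: A[0] -8->43, delta=51, new_sum=11+(51)=62
Option E: A[1] 9->-6, delta=-15, new_sum=11+(-15)=-4 <-- matches target

Answer: E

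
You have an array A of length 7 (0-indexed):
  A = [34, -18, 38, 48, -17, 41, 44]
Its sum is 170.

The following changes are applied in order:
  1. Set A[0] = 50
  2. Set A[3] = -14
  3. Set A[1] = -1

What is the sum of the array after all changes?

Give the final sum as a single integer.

Initial sum: 170
Change 1: A[0] 34 -> 50, delta = 16, sum = 186
Change 2: A[3] 48 -> -14, delta = -62, sum = 124
Change 3: A[1] -18 -> -1, delta = 17, sum = 141

Answer: 141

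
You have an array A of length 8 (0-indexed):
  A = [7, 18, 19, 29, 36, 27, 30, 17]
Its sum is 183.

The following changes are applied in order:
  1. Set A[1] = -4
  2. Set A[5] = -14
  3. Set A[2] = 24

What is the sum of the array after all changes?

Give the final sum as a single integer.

Initial sum: 183
Change 1: A[1] 18 -> -4, delta = -22, sum = 161
Change 2: A[5] 27 -> -14, delta = -41, sum = 120
Change 3: A[2] 19 -> 24, delta = 5, sum = 125

Answer: 125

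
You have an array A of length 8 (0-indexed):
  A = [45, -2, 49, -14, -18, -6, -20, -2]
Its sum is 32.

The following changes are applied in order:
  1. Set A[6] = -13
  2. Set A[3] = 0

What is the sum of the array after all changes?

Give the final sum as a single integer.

Initial sum: 32
Change 1: A[6] -20 -> -13, delta = 7, sum = 39
Change 2: A[3] -14 -> 0, delta = 14, sum = 53

Answer: 53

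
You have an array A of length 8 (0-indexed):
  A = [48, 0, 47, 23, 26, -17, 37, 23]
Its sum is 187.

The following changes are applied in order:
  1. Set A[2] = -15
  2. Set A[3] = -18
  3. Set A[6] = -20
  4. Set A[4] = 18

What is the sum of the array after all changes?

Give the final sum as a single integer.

Initial sum: 187
Change 1: A[2] 47 -> -15, delta = -62, sum = 125
Change 2: A[3] 23 -> -18, delta = -41, sum = 84
Change 3: A[6] 37 -> -20, delta = -57, sum = 27
Change 4: A[4] 26 -> 18, delta = -8, sum = 19

Answer: 19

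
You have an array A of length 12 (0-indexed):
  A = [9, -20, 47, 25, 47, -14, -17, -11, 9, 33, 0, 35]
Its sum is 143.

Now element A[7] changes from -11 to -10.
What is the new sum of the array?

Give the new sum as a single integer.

Old value at index 7: -11
New value at index 7: -10
Delta = -10 - -11 = 1
New sum = old_sum + delta = 143 + (1) = 144

Answer: 144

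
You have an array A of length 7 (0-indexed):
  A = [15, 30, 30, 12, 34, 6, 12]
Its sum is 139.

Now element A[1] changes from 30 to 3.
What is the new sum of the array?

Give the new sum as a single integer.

Answer: 112

Derivation:
Old value at index 1: 30
New value at index 1: 3
Delta = 3 - 30 = -27
New sum = old_sum + delta = 139 + (-27) = 112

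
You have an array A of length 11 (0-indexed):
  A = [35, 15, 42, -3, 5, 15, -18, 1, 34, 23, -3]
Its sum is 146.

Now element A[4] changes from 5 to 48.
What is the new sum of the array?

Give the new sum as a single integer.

Old value at index 4: 5
New value at index 4: 48
Delta = 48 - 5 = 43
New sum = old_sum + delta = 146 + (43) = 189

Answer: 189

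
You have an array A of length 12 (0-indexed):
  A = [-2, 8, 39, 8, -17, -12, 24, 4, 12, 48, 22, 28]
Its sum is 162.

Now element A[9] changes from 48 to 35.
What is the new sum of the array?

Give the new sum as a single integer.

Answer: 149

Derivation:
Old value at index 9: 48
New value at index 9: 35
Delta = 35 - 48 = -13
New sum = old_sum + delta = 162 + (-13) = 149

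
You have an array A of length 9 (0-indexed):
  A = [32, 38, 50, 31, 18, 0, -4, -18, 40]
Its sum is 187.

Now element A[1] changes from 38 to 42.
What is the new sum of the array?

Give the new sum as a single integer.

Old value at index 1: 38
New value at index 1: 42
Delta = 42 - 38 = 4
New sum = old_sum + delta = 187 + (4) = 191

Answer: 191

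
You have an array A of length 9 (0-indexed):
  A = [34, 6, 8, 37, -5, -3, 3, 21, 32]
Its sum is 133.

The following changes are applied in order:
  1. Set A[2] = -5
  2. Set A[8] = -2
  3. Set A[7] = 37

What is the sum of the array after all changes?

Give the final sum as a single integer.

Answer: 102

Derivation:
Initial sum: 133
Change 1: A[2] 8 -> -5, delta = -13, sum = 120
Change 2: A[8] 32 -> -2, delta = -34, sum = 86
Change 3: A[7] 21 -> 37, delta = 16, sum = 102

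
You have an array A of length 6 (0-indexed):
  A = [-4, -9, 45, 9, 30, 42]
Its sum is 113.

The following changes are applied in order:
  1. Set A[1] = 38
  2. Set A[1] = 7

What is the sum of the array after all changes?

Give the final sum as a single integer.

Answer: 129

Derivation:
Initial sum: 113
Change 1: A[1] -9 -> 38, delta = 47, sum = 160
Change 2: A[1] 38 -> 7, delta = -31, sum = 129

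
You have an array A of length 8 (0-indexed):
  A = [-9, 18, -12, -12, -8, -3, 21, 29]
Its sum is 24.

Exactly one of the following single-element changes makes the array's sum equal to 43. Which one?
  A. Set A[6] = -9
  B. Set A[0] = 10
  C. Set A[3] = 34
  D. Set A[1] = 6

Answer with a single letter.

Option A: A[6] 21->-9, delta=-30, new_sum=24+(-30)=-6
Option B: A[0] -9->10, delta=19, new_sum=24+(19)=43 <-- matches target
Option C: A[3] -12->34, delta=46, new_sum=24+(46)=70
Option D: A[1] 18->6, delta=-12, new_sum=24+(-12)=12

Answer: B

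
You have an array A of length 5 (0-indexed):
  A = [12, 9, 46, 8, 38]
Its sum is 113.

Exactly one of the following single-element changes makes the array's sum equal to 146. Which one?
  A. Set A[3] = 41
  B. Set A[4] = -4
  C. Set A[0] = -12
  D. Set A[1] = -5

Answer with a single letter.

Option A: A[3] 8->41, delta=33, new_sum=113+(33)=146 <-- matches target
Option B: A[4] 38->-4, delta=-42, new_sum=113+(-42)=71
Option C: A[0] 12->-12, delta=-24, new_sum=113+(-24)=89
Option D: A[1] 9->-5, delta=-14, new_sum=113+(-14)=99

Answer: A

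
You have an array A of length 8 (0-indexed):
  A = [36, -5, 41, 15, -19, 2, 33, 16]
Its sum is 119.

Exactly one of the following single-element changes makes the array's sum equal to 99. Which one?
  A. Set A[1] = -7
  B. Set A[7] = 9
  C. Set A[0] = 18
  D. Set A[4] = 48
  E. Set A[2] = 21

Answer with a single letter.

Option A: A[1] -5->-7, delta=-2, new_sum=119+(-2)=117
Option B: A[7] 16->9, delta=-7, new_sum=119+(-7)=112
Option C: A[0] 36->18, delta=-18, new_sum=119+(-18)=101
Option D: A[4] -19->48, delta=67, new_sum=119+(67)=186
Option E: A[2] 41->21, delta=-20, new_sum=119+(-20)=99 <-- matches target

Answer: E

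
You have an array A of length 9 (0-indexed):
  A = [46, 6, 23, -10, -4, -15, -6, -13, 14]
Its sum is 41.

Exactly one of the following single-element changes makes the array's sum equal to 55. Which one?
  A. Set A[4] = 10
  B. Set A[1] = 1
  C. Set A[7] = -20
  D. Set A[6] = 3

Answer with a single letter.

Option A: A[4] -4->10, delta=14, new_sum=41+(14)=55 <-- matches target
Option B: A[1] 6->1, delta=-5, new_sum=41+(-5)=36
Option C: A[7] -13->-20, delta=-7, new_sum=41+(-7)=34
Option D: A[6] -6->3, delta=9, new_sum=41+(9)=50

Answer: A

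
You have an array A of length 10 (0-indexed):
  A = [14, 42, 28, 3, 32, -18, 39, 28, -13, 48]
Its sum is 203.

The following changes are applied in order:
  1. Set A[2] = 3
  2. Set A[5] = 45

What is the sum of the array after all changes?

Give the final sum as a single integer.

Initial sum: 203
Change 1: A[2] 28 -> 3, delta = -25, sum = 178
Change 2: A[5] -18 -> 45, delta = 63, sum = 241

Answer: 241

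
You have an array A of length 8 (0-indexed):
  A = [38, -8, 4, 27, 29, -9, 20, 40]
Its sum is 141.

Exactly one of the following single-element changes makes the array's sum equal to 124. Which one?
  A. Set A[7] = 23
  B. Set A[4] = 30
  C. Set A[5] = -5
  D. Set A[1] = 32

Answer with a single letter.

Option A: A[7] 40->23, delta=-17, new_sum=141+(-17)=124 <-- matches target
Option B: A[4] 29->30, delta=1, new_sum=141+(1)=142
Option C: A[5] -9->-5, delta=4, new_sum=141+(4)=145
Option D: A[1] -8->32, delta=40, new_sum=141+(40)=181

Answer: A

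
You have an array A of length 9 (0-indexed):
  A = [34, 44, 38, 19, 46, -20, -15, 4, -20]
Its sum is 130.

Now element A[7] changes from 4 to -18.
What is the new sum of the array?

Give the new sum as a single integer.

Old value at index 7: 4
New value at index 7: -18
Delta = -18 - 4 = -22
New sum = old_sum + delta = 130 + (-22) = 108

Answer: 108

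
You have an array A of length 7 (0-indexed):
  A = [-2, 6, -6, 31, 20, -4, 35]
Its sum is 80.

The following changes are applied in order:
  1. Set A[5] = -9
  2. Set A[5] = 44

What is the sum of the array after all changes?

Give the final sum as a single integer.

Initial sum: 80
Change 1: A[5] -4 -> -9, delta = -5, sum = 75
Change 2: A[5] -9 -> 44, delta = 53, sum = 128

Answer: 128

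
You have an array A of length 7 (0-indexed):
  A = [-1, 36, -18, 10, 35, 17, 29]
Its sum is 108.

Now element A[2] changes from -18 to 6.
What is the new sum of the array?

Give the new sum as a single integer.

Answer: 132

Derivation:
Old value at index 2: -18
New value at index 2: 6
Delta = 6 - -18 = 24
New sum = old_sum + delta = 108 + (24) = 132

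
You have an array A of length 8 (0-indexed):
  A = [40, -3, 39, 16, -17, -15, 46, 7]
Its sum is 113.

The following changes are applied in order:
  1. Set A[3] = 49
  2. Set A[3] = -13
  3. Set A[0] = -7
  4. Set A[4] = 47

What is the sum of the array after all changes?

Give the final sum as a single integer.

Answer: 101

Derivation:
Initial sum: 113
Change 1: A[3] 16 -> 49, delta = 33, sum = 146
Change 2: A[3] 49 -> -13, delta = -62, sum = 84
Change 3: A[0] 40 -> -7, delta = -47, sum = 37
Change 4: A[4] -17 -> 47, delta = 64, sum = 101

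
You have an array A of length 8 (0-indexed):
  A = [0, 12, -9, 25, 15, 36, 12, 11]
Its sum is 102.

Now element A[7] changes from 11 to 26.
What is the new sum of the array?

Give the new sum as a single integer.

Old value at index 7: 11
New value at index 7: 26
Delta = 26 - 11 = 15
New sum = old_sum + delta = 102 + (15) = 117

Answer: 117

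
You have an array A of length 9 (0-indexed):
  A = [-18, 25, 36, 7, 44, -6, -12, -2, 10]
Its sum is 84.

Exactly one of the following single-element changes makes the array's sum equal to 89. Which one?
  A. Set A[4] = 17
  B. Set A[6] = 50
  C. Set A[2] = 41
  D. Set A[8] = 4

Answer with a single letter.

Option A: A[4] 44->17, delta=-27, new_sum=84+(-27)=57
Option B: A[6] -12->50, delta=62, new_sum=84+(62)=146
Option C: A[2] 36->41, delta=5, new_sum=84+(5)=89 <-- matches target
Option D: A[8] 10->4, delta=-6, new_sum=84+(-6)=78

Answer: C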